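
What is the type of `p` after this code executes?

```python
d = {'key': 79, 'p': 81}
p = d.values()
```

.values() returns a dict_values view object

dict_values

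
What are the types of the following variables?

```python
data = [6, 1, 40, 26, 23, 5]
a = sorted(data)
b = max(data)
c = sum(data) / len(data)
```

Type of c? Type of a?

int / int returns float; sorted() returns list

float, list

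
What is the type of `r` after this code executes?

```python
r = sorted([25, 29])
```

sorted() always returns list

list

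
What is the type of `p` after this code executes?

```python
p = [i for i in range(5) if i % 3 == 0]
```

A list comprehension [...] produces a list

list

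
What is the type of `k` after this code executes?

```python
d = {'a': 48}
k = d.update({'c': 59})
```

dict.update() returns None

NoneType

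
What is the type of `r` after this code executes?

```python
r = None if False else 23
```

Ternary: condition is False, else branch (23) taken → int

int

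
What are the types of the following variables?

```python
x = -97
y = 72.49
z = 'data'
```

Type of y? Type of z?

y is float; z is str

float, str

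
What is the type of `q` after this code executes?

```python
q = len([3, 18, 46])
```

len() always returns int

int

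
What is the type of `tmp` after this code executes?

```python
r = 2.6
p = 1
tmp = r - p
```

float - int returns float (2.6 - 1 = 1.6)

float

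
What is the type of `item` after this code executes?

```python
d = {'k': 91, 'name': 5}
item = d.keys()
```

.keys() returns a dict_keys view object

dict_keys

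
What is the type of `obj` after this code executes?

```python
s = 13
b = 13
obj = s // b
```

int // int returns int (13 // 13 = 1)

int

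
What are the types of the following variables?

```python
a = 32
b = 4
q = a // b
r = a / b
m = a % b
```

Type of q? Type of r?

int // int returns int; int / int returns float

int, float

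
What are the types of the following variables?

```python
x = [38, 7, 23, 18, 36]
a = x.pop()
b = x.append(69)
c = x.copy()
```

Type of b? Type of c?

list.append() returns None; list.copy() returns list

NoneType, list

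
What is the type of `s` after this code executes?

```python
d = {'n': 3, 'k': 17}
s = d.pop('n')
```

dict.pop() returns the value (int)

int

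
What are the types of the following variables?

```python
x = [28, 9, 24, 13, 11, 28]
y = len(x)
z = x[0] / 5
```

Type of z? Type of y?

int / int returns float; len() returns int

float, int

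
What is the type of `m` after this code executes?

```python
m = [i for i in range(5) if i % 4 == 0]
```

A list comprehension [...] produces a list

list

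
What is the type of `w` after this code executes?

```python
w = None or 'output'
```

'or' with None returns the other value ('output', str)

str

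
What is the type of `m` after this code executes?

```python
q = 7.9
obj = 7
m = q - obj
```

float - int returns float (7.9 - 7 = 0.9)

float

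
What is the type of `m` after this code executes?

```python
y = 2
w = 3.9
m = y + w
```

int + float returns float (2 + 3.9 = 5.9)

float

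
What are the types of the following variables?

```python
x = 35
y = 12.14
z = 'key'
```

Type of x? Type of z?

x is int; z is str

int, str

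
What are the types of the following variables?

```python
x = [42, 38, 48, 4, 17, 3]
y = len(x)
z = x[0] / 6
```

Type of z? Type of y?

int / int returns float; len() returns int

float, int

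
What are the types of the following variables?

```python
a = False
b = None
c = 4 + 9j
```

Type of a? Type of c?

a is bool; c is complex

bool, complex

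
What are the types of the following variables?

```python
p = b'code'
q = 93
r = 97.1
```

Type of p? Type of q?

p is bytes; q is int

bytes, int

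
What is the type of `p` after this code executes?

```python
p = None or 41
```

'or' with None returns the other value (41, int)

int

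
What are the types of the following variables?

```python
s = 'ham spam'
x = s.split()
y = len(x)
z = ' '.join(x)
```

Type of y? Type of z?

len() returns int; str.join() returns str

int, str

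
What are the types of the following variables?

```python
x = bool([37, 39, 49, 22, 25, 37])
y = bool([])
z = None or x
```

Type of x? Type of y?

bool() returns bool; bool() returns bool

bool, bool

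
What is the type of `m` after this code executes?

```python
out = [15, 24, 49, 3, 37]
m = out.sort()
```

list.sort() returns None (sorts in place)

NoneType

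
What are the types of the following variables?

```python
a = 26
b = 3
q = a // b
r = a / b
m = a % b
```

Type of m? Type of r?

int % int returns int; int / int returns float

int, float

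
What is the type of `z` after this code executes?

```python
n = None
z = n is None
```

'is' comparison returns bool

bool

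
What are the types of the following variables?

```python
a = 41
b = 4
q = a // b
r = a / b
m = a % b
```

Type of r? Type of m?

int / int returns float; int % int returns int

float, int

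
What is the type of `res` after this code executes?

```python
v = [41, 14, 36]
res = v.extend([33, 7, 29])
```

list.extend() returns None

NoneType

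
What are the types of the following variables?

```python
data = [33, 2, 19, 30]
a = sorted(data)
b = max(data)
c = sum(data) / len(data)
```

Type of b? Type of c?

max of ints returns int; int / int returns float

int, float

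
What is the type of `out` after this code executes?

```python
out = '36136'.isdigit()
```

str.isdigit() returns bool

bool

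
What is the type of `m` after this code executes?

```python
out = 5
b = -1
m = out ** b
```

int ** negative int returns float

float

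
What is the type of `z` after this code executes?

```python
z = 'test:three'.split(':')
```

str.split() returns list

list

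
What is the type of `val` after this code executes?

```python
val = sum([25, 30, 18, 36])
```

sum() of ints returns int

int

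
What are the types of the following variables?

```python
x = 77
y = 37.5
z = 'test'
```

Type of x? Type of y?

x is int; y is float

int, float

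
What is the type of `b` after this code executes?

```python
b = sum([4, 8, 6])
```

sum() of ints returns int

int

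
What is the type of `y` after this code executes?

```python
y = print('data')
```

print() returns None

NoneType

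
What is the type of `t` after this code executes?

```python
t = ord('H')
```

ord() returns int (Unicode code point)

int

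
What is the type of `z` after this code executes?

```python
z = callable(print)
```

callable() returns bool

bool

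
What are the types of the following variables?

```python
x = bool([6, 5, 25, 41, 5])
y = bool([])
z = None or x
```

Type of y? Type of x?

bool() returns bool; bool() returns bool

bool, bool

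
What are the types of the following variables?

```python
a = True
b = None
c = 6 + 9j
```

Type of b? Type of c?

b is NoneType; c is complex

NoneType, complex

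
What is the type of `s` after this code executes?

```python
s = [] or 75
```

'or' returns first truthy value (75, which is int)

int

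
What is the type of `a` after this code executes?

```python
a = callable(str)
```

callable() returns bool

bool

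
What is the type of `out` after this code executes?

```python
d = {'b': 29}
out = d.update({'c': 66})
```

dict.update() returns None

NoneType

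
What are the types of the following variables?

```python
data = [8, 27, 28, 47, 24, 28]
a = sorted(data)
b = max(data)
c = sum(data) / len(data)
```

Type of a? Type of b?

sorted() returns list; max of ints returns int

list, int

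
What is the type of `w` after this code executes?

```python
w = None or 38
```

'or' with None returns the other value (38, int)

int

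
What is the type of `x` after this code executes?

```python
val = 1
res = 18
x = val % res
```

int % int returns int (1 % 18 = 1)

int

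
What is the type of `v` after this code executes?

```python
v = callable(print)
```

callable() returns bool

bool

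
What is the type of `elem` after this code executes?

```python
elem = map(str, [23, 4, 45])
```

map() returns a map iterator object

map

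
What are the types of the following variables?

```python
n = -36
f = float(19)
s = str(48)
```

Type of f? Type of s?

f is float; s is str

float, str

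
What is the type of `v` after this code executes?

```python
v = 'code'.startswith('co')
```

str.startswith() returns bool

bool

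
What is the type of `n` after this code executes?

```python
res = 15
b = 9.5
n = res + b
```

int + float returns float (15 + 9.5 = 24.5)

float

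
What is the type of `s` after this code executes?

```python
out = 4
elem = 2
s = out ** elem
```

int ** positive int returns int (4 ** 2 = 16)

int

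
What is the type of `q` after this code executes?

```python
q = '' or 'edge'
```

'or' returns first truthy value ('edge', which is str)

str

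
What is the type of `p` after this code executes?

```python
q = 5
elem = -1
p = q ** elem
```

int ** negative int returns float

float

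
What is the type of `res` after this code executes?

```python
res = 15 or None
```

'or' returns first truthy value (15, int)

int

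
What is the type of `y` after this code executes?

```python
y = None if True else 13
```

Ternary: condition is True, if branch (None) taken → NoneType

NoneType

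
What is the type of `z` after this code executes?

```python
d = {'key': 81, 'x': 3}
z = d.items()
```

dict.items() returns a dict_items view

dict_items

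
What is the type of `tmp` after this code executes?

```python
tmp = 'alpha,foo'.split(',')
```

str.split() returns list

list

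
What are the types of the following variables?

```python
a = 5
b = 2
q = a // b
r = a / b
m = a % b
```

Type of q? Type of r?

int // int returns int; int / int returns float

int, float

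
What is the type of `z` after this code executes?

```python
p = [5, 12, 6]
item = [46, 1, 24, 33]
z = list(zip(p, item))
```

list(zip(...)) returns a list of tuples

list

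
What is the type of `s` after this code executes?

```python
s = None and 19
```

'and' returns first falsy value (None)

NoneType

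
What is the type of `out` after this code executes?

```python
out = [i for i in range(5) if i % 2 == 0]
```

A list comprehension [...] produces a list

list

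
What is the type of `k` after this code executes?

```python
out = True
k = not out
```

'not' always returns bool

bool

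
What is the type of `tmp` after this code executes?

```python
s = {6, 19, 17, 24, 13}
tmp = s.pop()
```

Popping from a set of ints returns int

int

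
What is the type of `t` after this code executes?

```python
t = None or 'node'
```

'or' with None returns the other value ('node', str)

str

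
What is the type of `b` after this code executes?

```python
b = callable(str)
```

callable() returns bool

bool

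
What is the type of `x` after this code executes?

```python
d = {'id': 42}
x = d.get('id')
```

dict.get() returns the value (int) when key is found

int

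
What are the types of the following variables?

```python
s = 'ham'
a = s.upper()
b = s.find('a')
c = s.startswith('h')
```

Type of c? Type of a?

str.startswith() returns bool; str.upper() returns str

bool, str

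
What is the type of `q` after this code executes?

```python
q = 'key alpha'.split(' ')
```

str.split() returns list

list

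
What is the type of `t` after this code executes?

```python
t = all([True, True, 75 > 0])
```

all() returns bool

bool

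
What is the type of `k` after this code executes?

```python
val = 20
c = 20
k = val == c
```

Equality comparison returns bool

bool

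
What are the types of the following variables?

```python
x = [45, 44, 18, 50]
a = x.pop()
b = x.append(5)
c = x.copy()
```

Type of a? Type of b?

list.pop() returns the element (int); list.append() returns None

int, NoneType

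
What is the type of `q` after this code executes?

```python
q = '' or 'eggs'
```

'or' returns first truthy value ('eggs', which is str)

str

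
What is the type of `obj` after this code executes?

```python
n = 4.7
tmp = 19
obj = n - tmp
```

float - int returns float (4.7 - 19 = -14.3)

float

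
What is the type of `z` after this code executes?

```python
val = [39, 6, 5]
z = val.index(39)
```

list.index() returns int

int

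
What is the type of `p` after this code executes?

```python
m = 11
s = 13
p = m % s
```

int % int returns int (11 % 13 = 11)

int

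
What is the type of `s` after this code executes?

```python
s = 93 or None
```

'or' returns first truthy value (93, int)

int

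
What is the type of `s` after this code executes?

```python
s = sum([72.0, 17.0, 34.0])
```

sum() of floats returns float

float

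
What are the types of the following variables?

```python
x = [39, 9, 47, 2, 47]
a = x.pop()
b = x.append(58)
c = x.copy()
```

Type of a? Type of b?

list.pop() returns the element (int); list.append() returns None

int, NoneType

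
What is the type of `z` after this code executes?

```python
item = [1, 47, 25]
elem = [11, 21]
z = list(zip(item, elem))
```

list(zip(...)) returns a list of tuples

list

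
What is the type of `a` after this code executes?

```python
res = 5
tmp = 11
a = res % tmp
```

int % int returns int (5 % 11 = 5)

int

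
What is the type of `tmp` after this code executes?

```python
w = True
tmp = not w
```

'not' always returns bool

bool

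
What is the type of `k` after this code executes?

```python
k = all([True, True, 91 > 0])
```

all() returns bool

bool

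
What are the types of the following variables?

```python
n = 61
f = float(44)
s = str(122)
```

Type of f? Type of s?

f is float; s is str

float, str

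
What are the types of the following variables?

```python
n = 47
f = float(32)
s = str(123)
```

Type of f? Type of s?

f is float; s is str

float, str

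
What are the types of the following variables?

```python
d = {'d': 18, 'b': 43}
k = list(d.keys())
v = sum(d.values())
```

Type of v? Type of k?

sum of int values returns int; list(...) returns list

int, list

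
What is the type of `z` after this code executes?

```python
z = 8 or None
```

'or' returns first truthy value (8, int)

int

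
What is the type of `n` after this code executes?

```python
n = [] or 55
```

'or' returns first truthy value (55, which is int)

int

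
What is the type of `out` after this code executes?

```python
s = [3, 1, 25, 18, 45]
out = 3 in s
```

'in' operator returns bool

bool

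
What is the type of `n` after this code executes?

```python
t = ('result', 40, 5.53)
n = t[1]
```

Index 1 of tuple is 40 which is int

int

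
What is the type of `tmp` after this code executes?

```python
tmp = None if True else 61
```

Ternary: condition is True, if branch (None) taken → NoneType

NoneType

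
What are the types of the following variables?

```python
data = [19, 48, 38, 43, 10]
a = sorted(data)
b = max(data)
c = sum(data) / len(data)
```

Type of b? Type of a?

max of ints returns int; sorted() returns list

int, list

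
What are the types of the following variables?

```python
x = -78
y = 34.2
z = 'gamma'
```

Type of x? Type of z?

x is int; z is str

int, str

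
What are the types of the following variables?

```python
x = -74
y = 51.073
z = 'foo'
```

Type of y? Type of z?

y is float; z is str

float, str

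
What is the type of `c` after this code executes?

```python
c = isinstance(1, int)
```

isinstance() returns bool

bool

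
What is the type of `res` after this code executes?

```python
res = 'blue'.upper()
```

str.upper() returns str

str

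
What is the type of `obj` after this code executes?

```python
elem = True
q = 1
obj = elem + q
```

bool + int returns int (True is 1, so 1 + 1 = 2)

int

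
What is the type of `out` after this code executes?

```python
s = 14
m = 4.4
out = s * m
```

int * float returns float (14 * 4.4 = 61.6)

float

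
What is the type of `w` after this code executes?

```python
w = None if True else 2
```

Ternary: condition is True, if branch (None) taken → NoneType

NoneType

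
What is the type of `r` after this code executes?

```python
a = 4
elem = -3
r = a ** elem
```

int ** negative int returns float

float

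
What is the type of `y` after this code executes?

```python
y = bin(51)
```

bin() returns str representation

str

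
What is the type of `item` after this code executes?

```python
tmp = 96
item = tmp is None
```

'is' comparison returns bool

bool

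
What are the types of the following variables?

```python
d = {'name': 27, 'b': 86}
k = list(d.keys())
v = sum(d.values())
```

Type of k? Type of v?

list(...) returns list; sum of int values returns int

list, int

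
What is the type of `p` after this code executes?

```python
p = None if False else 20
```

Ternary: condition is False, else branch (20) taken → int

int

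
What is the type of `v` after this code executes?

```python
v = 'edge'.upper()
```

str.upper() returns str

str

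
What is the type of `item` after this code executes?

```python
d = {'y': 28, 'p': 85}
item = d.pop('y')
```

dict.pop() returns the value (int)

int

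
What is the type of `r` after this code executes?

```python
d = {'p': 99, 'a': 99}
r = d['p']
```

Accessing dict[str, int] with key 'p' returns int value 99

int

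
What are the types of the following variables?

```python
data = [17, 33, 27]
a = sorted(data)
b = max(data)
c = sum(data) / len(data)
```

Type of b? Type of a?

max of ints returns int; sorted() returns list

int, list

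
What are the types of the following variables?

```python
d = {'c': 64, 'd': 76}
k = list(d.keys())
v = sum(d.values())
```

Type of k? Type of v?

list(...) returns list; sum of int values returns int

list, int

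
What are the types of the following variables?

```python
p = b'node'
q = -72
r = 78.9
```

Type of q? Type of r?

q is int; r is float

int, float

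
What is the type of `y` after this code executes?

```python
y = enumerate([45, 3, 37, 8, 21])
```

enumerate() returns an enumerate iterator object

enumerate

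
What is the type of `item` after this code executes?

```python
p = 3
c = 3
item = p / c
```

int / int always returns float in Python 3 (3 / 3 = 1)

float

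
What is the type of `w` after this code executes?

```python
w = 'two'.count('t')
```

str.count() returns int

int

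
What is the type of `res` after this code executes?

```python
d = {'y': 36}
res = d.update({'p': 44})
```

dict.update() returns None

NoneType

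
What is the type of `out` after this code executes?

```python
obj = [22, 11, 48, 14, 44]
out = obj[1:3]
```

Slicing a list always returns a list

list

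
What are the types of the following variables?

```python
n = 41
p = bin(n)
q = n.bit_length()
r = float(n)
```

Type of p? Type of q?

bin() returns str; int.bit_length() returns int

str, int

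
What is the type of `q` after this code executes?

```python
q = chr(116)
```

chr() returns str (single character)

str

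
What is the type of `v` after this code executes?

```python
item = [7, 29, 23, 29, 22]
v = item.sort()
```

list.sort() returns None (sorts in place)

NoneType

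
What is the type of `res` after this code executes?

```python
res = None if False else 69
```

Ternary: condition is False, else branch (69) taken → int

int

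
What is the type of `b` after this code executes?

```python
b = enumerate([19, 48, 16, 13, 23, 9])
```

enumerate() returns an enumerate iterator object

enumerate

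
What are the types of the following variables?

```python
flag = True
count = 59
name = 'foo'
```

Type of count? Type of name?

count is int; name is str

int, str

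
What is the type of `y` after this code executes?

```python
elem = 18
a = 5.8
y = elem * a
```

int * float returns float (18 * 5.8 = 104.4)

float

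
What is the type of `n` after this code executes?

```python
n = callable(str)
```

callable() returns bool

bool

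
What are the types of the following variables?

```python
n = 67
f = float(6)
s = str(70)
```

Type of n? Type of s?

n is int; s is str

int, str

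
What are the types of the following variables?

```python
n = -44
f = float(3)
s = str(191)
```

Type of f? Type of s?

f is float; s is str

float, str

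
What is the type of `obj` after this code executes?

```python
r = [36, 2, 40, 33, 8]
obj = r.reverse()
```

list.reverse() returns None

NoneType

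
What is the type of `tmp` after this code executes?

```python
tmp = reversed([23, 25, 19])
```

reversed() on a list returns a list_reverseiterator

list_reverseiterator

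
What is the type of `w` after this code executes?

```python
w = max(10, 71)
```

max() of ints returns int

int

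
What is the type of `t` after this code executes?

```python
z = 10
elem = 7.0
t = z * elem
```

int * float returns float (10 * 7.0 = 70.0)

float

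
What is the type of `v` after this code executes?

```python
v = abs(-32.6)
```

abs() of float returns float

float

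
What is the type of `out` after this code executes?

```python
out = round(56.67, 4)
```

round() with ndigits arg returns float

float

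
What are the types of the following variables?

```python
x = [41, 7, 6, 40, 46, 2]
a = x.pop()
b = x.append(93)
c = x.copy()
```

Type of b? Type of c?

list.append() returns None; list.copy() returns list

NoneType, list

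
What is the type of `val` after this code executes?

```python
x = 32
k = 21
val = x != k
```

Comparison operators return bool

bool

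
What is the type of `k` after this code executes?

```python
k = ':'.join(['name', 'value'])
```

str.join() returns str

str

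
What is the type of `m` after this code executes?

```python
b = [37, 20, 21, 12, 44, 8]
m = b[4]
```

Indexing a list of ints returns int (b[4] = 44)

int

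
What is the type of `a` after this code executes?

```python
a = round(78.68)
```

round() with no ndigits arg returns int

int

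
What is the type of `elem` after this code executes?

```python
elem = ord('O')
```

ord() returns int (Unicode code point)

int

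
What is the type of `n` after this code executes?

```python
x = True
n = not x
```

'not' always returns bool

bool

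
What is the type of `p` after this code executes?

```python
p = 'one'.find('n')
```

str.find() returns int (index, or -1)

int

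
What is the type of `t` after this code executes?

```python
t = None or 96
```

'or' with None returns the other value (96, int)

int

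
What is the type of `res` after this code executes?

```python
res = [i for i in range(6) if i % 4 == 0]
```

A list comprehension [...] produces a list

list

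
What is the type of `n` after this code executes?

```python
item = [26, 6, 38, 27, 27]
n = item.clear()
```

list.clear() returns None

NoneType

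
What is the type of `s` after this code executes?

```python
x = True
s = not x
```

'not' always returns bool

bool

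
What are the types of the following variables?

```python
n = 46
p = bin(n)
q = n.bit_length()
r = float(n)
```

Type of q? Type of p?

int.bit_length() returns int; bin() returns str

int, str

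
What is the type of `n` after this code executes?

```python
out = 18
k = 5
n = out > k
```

Comparison operators return bool

bool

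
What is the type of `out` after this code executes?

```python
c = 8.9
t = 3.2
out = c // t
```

float // float returns float (floor division preserves float type)

float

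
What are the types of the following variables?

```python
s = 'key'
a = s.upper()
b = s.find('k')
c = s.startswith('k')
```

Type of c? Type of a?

str.startswith() returns bool; str.upper() returns str

bool, str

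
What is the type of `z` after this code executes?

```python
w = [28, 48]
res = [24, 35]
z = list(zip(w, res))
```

list(zip(...)) returns a list of tuples

list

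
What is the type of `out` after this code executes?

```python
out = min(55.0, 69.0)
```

min() of floats returns float

float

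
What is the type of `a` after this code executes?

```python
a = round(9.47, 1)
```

round() with ndigits arg returns float

float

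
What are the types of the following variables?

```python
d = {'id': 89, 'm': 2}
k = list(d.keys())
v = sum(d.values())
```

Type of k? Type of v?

list(...) returns list; sum of int values returns int

list, int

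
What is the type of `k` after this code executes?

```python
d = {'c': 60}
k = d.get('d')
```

dict.get() returns None when key 'd' is not found and no default given

NoneType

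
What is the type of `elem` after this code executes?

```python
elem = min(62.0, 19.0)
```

min() of floats returns float

float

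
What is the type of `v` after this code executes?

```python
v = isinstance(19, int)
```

isinstance() returns bool

bool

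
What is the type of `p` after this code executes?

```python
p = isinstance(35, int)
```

isinstance() returns bool

bool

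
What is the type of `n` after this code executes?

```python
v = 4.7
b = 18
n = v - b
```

float - int returns float (4.7 - 18 = -13.3)

float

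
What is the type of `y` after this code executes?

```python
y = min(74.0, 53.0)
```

min() of floats returns float

float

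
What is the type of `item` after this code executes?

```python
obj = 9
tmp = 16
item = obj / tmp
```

int / int always returns float in Python 3 (9 / 16 = 0.5625)

float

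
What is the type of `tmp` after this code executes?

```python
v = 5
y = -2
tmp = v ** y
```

int ** negative int returns float

float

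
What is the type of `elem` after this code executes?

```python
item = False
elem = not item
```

'not' always returns bool

bool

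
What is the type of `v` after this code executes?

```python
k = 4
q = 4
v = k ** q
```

int ** positive int returns int (4 ** 4 = 256)

int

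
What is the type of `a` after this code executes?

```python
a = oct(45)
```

oct() returns str representation

str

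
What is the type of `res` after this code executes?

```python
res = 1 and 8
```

'and' returns the last value when all truthy (8, which is int)

int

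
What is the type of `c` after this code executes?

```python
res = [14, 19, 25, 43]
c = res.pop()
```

list.pop() returns the popped element (int here)

int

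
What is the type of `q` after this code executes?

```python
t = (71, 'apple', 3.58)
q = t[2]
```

Index 2 of tuple is 3.58 which is float

float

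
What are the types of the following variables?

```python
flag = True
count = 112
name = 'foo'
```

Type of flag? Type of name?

flag is bool; name is str

bool, str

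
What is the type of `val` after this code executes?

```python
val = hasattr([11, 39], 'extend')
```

hasattr() returns bool

bool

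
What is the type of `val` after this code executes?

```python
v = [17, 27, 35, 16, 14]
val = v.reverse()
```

list.reverse() returns None

NoneType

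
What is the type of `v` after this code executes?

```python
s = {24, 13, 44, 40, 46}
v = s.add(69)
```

set.add() returns None (mutates in place)

NoneType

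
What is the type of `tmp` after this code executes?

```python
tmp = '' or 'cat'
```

'or' returns first truthy value ('cat', which is str)

str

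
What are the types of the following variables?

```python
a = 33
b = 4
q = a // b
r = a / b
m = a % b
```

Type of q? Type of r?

int // int returns int; int / int returns float

int, float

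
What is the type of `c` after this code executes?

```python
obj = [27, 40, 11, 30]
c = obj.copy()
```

list.copy() returns list

list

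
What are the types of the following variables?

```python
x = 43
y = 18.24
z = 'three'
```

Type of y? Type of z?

y is float; z is str

float, str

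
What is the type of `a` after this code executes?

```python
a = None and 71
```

'and' returns first falsy value (None)

NoneType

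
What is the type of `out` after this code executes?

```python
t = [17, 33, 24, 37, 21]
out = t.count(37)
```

list.count() returns int

int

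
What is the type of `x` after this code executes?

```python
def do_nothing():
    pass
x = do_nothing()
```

A function with no return statement returns None

NoneType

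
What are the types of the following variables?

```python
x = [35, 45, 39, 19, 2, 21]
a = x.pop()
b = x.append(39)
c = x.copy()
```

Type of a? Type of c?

list.pop() returns the element (int); list.copy() returns list

int, list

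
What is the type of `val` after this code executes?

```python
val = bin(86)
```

bin() returns str representation

str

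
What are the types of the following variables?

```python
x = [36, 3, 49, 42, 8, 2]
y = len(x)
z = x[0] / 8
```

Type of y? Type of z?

len() returns int; int / int returns float

int, float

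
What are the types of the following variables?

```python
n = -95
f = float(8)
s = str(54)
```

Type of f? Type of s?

f is float; s is str

float, str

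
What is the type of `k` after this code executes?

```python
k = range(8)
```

range() returns a range object

range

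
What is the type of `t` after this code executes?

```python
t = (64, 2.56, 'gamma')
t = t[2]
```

Index 2 of tuple is 'gamma' which is str

str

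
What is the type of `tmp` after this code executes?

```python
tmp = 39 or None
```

'or' returns first truthy value (39, int)

int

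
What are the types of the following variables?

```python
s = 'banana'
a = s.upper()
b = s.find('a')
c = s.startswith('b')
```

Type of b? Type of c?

str.find() returns int; str.startswith() returns bool

int, bool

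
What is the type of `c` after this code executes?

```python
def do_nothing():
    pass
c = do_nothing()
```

A function with no return statement returns None

NoneType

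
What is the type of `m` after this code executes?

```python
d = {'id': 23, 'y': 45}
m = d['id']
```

Accessing dict[str, int] with key 'id' returns int value 23

int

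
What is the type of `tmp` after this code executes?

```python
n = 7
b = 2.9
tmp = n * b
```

int * float returns float (7 * 2.9 = 20.3)

float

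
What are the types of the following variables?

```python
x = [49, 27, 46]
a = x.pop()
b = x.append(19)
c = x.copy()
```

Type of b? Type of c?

list.append() returns None; list.copy() returns list

NoneType, list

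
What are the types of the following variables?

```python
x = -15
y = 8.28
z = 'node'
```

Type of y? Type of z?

y is float; z is str

float, str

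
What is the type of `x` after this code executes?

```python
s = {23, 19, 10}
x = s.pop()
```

Popping from a set of ints returns int

int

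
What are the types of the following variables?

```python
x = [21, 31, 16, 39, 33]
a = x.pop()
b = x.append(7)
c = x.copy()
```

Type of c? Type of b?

list.copy() returns list; list.append() returns None

list, NoneType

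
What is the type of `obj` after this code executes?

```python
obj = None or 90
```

'or' with None returns the other value (90, int)

int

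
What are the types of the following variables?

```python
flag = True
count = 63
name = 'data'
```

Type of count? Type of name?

count is int; name is str

int, str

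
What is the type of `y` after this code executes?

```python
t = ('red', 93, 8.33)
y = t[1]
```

Index 1 of tuple is 93 which is int

int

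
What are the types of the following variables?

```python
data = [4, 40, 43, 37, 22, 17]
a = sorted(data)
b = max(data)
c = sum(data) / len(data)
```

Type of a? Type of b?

sorted() returns list; max of ints returns int

list, int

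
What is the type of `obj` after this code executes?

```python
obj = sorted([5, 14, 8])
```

sorted() always returns list

list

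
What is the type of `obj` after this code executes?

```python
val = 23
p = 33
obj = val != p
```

Comparison operators return bool

bool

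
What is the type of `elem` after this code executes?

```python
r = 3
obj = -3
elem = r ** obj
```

int ** negative int returns float

float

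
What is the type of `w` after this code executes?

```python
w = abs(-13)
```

abs() of int returns int

int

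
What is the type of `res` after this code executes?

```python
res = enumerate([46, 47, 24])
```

enumerate() returns an enumerate iterator object

enumerate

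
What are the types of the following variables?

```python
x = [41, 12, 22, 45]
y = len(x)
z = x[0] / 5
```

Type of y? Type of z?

len() returns int; int / int returns float

int, float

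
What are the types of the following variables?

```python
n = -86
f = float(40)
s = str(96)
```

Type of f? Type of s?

f is float; s is str

float, str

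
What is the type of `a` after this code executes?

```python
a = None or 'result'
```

'or' with None returns the other value ('result', str)

str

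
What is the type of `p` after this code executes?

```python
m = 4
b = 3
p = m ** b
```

int ** positive int returns int (4 ** 3 = 64)

int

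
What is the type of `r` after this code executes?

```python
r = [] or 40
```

'or' returns first truthy value (40, which is int)

int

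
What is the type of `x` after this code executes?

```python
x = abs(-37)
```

abs() of int returns int

int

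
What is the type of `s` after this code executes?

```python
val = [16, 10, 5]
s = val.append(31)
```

list.append() returns None (mutates in place)

NoneType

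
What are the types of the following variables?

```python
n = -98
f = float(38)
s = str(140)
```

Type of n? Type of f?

n is int; f is float

int, float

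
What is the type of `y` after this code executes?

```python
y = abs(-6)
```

abs() of int returns int

int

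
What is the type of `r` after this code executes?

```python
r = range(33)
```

range() returns a range object

range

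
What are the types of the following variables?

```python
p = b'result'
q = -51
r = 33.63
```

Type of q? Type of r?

q is int; r is float

int, float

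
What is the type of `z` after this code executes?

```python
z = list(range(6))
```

list(range(...)) returns list

list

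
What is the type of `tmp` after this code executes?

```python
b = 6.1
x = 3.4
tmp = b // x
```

float // float returns float (floor division preserves float type)

float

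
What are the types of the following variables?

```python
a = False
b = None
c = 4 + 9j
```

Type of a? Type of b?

a is bool; b is NoneType

bool, NoneType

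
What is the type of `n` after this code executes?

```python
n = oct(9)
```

oct() returns str representation

str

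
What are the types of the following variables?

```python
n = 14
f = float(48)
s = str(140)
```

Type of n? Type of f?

n is int; f is float

int, float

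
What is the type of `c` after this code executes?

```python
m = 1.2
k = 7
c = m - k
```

float - int returns float (1.2 - 7 = -5.8)

float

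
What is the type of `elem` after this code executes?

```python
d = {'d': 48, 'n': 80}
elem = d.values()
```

.values() returns a dict_values view object

dict_values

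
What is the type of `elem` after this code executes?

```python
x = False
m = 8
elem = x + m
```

bool + int returns int (False is 0, so 0 + 8 = 8)

int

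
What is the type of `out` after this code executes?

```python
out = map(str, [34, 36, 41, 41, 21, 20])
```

map() returns a map iterator object

map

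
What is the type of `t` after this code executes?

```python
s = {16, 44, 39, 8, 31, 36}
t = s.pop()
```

Popping from a set of ints returns int

int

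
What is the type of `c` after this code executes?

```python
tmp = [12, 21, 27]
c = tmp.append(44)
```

list.append() returns None (mutates in place)

NoneType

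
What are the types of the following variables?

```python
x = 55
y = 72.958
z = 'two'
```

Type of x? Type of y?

x is int; y is float

int, float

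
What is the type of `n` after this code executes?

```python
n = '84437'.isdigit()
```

str.isdigit() returns bool

bool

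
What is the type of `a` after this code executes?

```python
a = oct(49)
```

oct() returns str representation

str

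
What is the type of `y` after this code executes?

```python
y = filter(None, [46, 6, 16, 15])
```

filter() returns a filter iterator object

filter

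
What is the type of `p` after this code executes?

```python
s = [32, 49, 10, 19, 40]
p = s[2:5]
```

Slicing a list always returns a list

list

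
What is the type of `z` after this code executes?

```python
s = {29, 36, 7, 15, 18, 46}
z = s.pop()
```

Popping from a set of ints returns int

int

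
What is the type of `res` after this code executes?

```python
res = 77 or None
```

'or' returns first truthy value (77, int)

int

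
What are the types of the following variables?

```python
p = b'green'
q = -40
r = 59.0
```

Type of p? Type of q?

p is bytes; q is int

bytes, int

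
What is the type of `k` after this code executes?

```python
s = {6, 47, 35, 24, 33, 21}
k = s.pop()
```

Popping from a set of ints returns int

int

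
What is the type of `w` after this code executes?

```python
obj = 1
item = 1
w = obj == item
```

Equality comparison returns bool

bool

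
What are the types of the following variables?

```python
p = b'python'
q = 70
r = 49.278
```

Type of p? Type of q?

p is bytes; q is int

bytes, int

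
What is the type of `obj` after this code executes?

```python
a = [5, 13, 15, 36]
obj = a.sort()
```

list.sort() returns None (sorts in place)

NoneType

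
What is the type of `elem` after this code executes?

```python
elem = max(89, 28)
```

max() of ints returns int

int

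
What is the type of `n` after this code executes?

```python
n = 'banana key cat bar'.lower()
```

str.lower() returns str

str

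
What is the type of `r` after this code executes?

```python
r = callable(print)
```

callable() returns bool

bool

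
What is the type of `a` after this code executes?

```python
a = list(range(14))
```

list(range(...)) returns list

list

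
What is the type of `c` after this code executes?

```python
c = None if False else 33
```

Ternary: condition is False, else branch (33) taken → int

int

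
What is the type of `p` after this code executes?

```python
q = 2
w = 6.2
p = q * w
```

int * float returns float (2 * 6.2 = 12.4)

float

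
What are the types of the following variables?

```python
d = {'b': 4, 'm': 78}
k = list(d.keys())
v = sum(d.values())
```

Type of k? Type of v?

list(...) returns list; sum of int values returns int

list, int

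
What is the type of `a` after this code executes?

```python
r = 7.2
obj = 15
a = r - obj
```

float - int returns float (7.2 - 15 = -7.8)

float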